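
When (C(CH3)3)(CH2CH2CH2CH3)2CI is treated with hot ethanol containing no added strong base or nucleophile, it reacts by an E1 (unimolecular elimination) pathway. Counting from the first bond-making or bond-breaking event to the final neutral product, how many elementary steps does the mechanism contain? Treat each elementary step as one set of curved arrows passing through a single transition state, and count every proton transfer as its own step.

2

Step 1: Unassisted departure of I⁻ (taking the C–I bonding pair) generates a tertiary carbocation.
(No 1,2-shift: no single shift to an adjacent carbon would give a more stable cation.)
Step 2: An ethanol molecule (solvent) deprotonates a β-carbon; as the C–H bond breaks, those electrons form the new alkene π bond.
Total: 2 elementary steps.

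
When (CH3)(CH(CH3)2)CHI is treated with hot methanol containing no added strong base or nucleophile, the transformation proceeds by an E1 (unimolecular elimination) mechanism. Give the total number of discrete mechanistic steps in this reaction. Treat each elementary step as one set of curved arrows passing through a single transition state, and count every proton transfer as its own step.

Step 1: Ionisation: the C–I σ-bond cleaves heterolytically; both bonding electrons depart with I⁻, leaving a secondary carbocation at the α-carbon.
Step 2: Carbocation rearrangement: a 1,2-hydride shift from the adjacent isopropyl carbon converts the initially-formed secondary cation into the more stable tertiary cation.
Step 3: A methanol molecule (solvent) deprotonates a β-carbon; as the C–H bond breaks, those electrons form the new alkene π bond.
Total: 3 elementary steps.

3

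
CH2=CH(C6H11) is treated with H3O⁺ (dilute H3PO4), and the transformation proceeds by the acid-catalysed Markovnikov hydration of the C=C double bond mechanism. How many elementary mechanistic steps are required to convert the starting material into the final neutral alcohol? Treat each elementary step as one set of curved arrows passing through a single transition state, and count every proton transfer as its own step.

Step 1: The π electrons of the C=C bond attack a proton of H3O⁺; Markovnikov addition places the new C–H on the less-substituted alkene carbon, so the positive charge ends up on the more-substituted carbon — a secondary carbocation. H2O is released.
Step 2: Carbocation rearrangement: a 1,2-hydride shift from the adjacent cyclohexyl carbon converts the initially-formed secondary cation into the more stable tertiary cation.
Step 3: A lone pair on the oxygen of H2O attacks the carbocation, forming a C–O bond and an oxonium ion (a protonated alcohol).
Step 4: Deprotonation of the oxonium ion by a water molecule delivers the neutral alcohol and regenerates the acid catalyst.
Total: 4 elementary steps.

4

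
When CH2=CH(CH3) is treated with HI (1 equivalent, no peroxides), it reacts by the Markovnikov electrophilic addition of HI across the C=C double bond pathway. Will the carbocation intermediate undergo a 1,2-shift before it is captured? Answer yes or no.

The first-formed carbocation is secondary.
No single 1,2-shift to an adjacent carbon would produce a more-substituted cation than the one already present, so no rearrangement occurs.

no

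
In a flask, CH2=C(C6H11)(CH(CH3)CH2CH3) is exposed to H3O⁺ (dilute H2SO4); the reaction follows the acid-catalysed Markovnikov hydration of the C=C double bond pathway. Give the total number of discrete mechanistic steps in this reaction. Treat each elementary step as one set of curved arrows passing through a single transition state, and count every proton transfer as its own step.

3

Step 1: Protonation of the alkene by H3O⁺: the π bond acts as the nucleophile and picks up H⁺, giving the more stable (Markovnikov) tertiary carbocation. H2O is released.
(No 1,2-shift: no single shift to an adjacent carbon would give a more stable cation.)
Step 2: Nucleophilic capture of the cation by H2O produces the protonated alcohol (an oxonium ion).
Step 3: H2O removes a proton from the oxonium oxygen, regenerating H3O⁺ and giving the neutral alcohol.
Total: 3 elementary steps.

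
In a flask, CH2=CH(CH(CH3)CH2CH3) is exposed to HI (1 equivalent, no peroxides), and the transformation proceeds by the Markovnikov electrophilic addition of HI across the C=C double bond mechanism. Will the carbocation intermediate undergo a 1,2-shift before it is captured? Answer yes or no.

The first-formed carbocation is secondary.
The adjacent sec-butyl carbon already bears 2 other carbon substituents and has a hydrogen to migrate; after a 1,2-hydride shift from that carbon the positive charge sits on a tertiary centre.
Tertiary is more stable than secondary, so the shift occurs.

yes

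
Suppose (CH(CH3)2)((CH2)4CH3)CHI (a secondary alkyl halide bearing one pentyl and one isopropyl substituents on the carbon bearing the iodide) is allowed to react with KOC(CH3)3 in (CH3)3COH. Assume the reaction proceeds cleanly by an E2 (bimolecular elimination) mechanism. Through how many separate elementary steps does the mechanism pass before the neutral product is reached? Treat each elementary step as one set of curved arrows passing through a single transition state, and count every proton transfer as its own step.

1

Step 1: In one step, (CH3)3CO⁻ pulls off a β-proton, the C–I bond cleaves, and a C=C double bond forms between the α- and β-carbons (E2, anti elimination).
Total: 1 elementary step.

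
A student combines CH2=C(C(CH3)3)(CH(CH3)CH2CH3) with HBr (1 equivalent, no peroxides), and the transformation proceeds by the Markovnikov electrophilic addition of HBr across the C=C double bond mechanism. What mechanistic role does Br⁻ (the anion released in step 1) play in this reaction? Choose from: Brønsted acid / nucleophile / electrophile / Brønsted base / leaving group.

Step 2: The Br⁻ anion donates a lone pair to the carbocation, forming the new C–Br σ-bond and giving the neutral alkyl halide.
Br⁻ (the anion released in step 1) donates an electron pair to form a new σ-bond to carbon — it is the nucleophile.

nucleophile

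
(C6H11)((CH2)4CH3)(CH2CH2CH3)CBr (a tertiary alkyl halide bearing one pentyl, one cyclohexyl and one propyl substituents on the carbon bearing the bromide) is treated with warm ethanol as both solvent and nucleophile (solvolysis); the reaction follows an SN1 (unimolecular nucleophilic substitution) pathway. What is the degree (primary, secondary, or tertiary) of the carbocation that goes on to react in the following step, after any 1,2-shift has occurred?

Step 1: The C–Br bond breaks with both electrons going to the bromide; Br⁻ leaves and a tertiary carbocation remains.
No single 1,2-shift to an adjacent carbon would give a more-substituted cation, so no rearrangement occurs.

tertiary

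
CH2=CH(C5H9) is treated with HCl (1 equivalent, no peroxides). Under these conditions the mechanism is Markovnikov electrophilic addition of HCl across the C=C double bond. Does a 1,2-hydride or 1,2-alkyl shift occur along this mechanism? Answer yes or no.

The first-formed carbocation is secondary.
The adjacent cyclopentyl carbon already bears 2 other carbon substituents and has a hydrogen to migrate; after a 1,2-hydride shift from that carbon the positive charge sits on a tertiary centre.
Tertiary is more stable than secondary, so the shift occurs.

yes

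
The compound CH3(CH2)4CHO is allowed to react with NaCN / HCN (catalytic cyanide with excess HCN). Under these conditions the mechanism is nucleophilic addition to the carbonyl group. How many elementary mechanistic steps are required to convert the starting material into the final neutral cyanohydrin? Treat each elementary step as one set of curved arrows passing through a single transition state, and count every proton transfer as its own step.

2

Step 1: Nucleophilic addition: CN⁻ adds to the carbonyl carbon, pushing the π(C=O) electron pair onto oxygen and giving a tetrahedral alkoxide.
Step 2: The alkoxide is protonated in situ by undissociated HCN, yielding a cyanohydrin; the CN⁻ so formed carries on the cycle.
Total: 2 elementary steps.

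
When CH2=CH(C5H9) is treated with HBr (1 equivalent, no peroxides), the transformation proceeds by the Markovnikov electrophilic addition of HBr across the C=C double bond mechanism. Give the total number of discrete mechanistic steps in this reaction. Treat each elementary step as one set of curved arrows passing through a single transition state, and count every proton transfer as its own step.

Step 1: Protonation of the alkene by HBr: the π bond acts as the nucleophile and picks up H⁺, giving the more stable (Markovnikov) secondary carbocation. The H–Br bond breaks heterolytically, releasing Br⁻.
Step 2: A 1,2-hydride shift from the adjacent cyclopentyl carbon moves the positive charge from the secondary centre to an adjacent carbon, generating a more stable tertiary carbocation.
Step 3: The Br⁻ anion donates a lone pair to the carbocation, forming the new C–Br σ-bond and giving the neutral alkyl halide.
Total: 3 elementary steps.

3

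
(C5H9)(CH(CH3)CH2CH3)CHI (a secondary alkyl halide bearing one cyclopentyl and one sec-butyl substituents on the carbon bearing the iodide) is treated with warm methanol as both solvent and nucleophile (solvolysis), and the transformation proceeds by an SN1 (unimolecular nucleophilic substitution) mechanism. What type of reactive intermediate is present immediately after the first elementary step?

secondary carbocation

Step 1: Unassisted departure of I⁻ (taking the C–I bonding pair) generates a secondary carbocation.
After step 1 the species present is a secondary carbocation.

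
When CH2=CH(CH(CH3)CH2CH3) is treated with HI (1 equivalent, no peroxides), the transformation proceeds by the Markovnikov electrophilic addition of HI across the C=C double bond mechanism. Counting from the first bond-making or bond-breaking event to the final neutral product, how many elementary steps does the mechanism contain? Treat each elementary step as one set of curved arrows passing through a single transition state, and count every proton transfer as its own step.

Step 1: Protonation of the alkene by HI: the π bond acts as the nucleophile and picks up H⁺, giving the more stable (Markovnikov) secondary carbocation. The H–I bond breaks heterolytically, releasing I⁻.
Step 2: A 1,2-hydride shift from the adjacent sec-butyl carbon moves the positive charge from the secondary centre to an adjacent carbon, generating a more stable tertiary carbocation.
Step 3: Nucleophilic attack by I⁻ on the carbocation completes the addition, giving R–I.
Total: 3 elementary steps.

3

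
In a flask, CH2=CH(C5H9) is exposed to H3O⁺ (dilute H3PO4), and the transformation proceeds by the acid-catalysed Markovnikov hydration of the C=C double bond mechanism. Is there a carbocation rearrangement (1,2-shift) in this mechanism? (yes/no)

yes

The first-formed carbocation is secondary.
The adjacent cyclopentyl carbon already bears 2 other carbon substituents and has a hydrogen to migrate; after a 1,2-hydride shift from that carbon the positive charge sits on a tertiary centre.
Tertiary is more stable than secondary, so the shift occurs.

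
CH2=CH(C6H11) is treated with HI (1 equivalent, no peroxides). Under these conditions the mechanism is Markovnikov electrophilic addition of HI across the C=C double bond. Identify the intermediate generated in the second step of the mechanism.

tertiary carbocation

Step 1: Protonation of the alkene by HI: the π bond acts as the nucleophile and picks up H⁺, giving the more stable (Markovnikov) secondary carbocation. The H–I bond breaks heterolytically, releasing I⁻.
Step 2: Carbocation rearrangement: a 1,2-hydride shift from the adjacent cyclohexyl carbon converts the initially-formed secondary cation into the more stable tertiary cation.
After step 2 the species present is a tertiary carbocation.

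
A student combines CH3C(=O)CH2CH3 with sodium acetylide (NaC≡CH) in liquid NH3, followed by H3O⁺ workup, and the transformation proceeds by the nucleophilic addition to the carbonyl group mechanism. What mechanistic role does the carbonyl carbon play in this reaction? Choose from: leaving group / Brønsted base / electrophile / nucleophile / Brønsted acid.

Step 1: Nucleophilic addition: HC≡C⁻ adds to the carbonyl carbon, pushing the π(C=O) electron pair onto oxygen and giving a tetrahedral alkoxide.
The carbonyl carbon accepts an electron pair into an empty or π* orbital — it is the electrophile.

electrophile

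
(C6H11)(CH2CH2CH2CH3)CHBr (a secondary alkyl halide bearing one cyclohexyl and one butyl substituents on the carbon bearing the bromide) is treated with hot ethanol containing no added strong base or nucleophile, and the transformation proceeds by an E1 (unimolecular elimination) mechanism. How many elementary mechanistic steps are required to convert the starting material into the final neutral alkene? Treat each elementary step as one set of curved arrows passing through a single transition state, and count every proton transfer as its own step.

Step 1: Ionisation: the C–Br σ-bond cleaves heterolytically; both bonding electrons depart with Br⁻, leaving a secondary carbocation at the α-carbon.
Step 2: Carbocation rearrangement: a 1,2-hydride shift from the adjacent cyclohexyl carbon converts the initially-formed secondary cation into the more stable tertiary cation.
Step 3: An ethanol molecule (solvent) deprotonates a β-carbon; as the C–H bond breaks, those electrons form the new alkene π bond.
Total: 3 elementary steps.

3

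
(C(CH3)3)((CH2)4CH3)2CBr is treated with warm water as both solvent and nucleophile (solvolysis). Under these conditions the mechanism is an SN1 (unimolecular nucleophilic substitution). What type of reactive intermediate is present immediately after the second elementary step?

Step 1: Ionisation: the C–Br σ-bond cleaves heterolytically; both bonding electrons depart with Br⁻, leaving a tertiary carbocation at the α-carbon.
Step 2: A lone pair on the oxygen of H2O attacks the carbocation, forming a new C–O σ-bond and an oxonium ion.
After step 2 the species present is an oxonium ion.

oxonium ion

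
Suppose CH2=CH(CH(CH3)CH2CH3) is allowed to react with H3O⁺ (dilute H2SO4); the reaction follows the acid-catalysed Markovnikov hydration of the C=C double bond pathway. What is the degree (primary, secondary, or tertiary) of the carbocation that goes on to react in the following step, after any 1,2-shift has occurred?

Step 1: Protonation of the alkene by H3O⁺: the π bond acts as the nucleophile and picks up H⁺, giving the more stable (Markovnikov) secondary carbocation. H2O is released.
Step 2: Carbocation rearrangement: a 1,2-hydride shift from the adjacent sec-butyl carbon converts the initially-formed secondary cation into the more stable tertiary cation.
The cation rearranges from secondary to tertiary via a 1,2-hydride shift from the adjacent sec-butyl carbon; the tertiary cation is what reacts next.

tertiary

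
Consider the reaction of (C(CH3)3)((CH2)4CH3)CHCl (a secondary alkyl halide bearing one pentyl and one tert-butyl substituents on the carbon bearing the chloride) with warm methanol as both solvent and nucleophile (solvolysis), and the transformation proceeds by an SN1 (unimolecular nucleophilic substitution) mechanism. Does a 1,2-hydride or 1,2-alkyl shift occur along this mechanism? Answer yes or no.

The first-formed carbocation is secondary.
The adjacent tert-butyl carbon has no hydrogen but bears methyl groups; migration of one methyl with its bonding pair (a 1,2-methyl shift) places the charge on a tertiary centre.
Tertiary is more stable than secondary, so the shift occurs.

yes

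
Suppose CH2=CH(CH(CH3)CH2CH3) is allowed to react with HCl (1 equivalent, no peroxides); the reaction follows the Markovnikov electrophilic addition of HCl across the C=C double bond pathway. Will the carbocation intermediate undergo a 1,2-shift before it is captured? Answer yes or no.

yes

The first-formed carbocation is secondary.
The adjacent sec-butyl carbon already bears 2 other carbon substituents and has a hydrogen to migrate; after a 1,2-hydride shift from that carbon the positive charge sits on a tertiary centre.
Tertiary is more stable than secondary, so the shift occurs.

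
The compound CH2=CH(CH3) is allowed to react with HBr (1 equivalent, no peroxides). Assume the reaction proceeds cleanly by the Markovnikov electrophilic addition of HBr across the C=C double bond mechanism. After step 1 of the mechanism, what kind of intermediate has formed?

Step 1: The π electrons of the C=C bond attack a proton of HBr; Markovnikov addition places the new C–H on the less-substituted alkene carbon, so the positive charge ends up on the more-substituted carbon — a secondary carbocation. The H–Br bond breaks heterolytically, releasing Br⁻.
After step 1 the species present is a secondary carbocation.

secondary carbocation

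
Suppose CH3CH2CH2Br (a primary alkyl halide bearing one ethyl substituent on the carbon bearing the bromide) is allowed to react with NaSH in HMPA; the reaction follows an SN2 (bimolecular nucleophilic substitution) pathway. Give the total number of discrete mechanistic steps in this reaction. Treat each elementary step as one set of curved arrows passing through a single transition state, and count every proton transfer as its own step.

1

Step 1: Backside attack by HS⁻ on the carbon bearing the bromide: the new C–S bond forms as the C–Br bond breaks, with Walden inversion at carbon.
Total: 1 elementary step.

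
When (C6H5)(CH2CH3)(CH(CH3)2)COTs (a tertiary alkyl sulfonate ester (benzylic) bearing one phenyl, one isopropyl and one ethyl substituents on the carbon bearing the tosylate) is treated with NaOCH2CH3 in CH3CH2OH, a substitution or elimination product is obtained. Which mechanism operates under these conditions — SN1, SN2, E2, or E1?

Conditions: a strong base with a tertiary substrate bearing a β-hydrogen.
These conditions are the textbook signature of the E2 pathway.
A strong (often hindered) base removes a β-H in concert with loss of the leaving group — bimolecular elimination.

E2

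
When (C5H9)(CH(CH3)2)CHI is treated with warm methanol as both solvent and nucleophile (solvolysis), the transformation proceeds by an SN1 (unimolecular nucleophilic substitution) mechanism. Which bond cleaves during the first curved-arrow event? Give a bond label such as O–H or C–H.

Step 1: The C–I bond breaks with both electrons going to the iodide; I⁻ leaves and a secondary carbocation remains.
The bond broken in this step is the C–I bond.

C–I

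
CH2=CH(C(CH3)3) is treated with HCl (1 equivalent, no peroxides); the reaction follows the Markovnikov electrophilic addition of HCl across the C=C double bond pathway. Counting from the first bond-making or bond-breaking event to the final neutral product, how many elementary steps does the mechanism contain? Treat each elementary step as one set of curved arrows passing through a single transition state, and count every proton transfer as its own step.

Step 1: Electrophilic addition begins with the π(C=C) electrons forming a bond to the proton of HCl. Following Markovnikov's rule, the resulting cation is secondary. The H–Cl bond breaks heterolytically, releasing Cl⁻.
Step 2: A 1,2-methyl shift from the adjacent tert-butyl carbon moves the positive charge from the secondary centre to an adjacent carbon, generating a more stable tertiary carbocation.
Step 3: Nucleophilic attack by Cl⁻ on the carbocation completes the addition, giving R–Cl.
Total: 3 elementary steps.

3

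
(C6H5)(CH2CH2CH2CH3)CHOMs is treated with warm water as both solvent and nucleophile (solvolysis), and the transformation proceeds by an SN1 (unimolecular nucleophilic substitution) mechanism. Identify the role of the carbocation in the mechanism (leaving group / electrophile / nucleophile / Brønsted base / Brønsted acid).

Step 2: A lone pair on the oxygen of H2O attacks the carbocation, forming a new C–O σ-bond and an oxonium ion.
The carbocation accepts an electron pair into an empty or π* orbital — it is the electrophile.

electrophile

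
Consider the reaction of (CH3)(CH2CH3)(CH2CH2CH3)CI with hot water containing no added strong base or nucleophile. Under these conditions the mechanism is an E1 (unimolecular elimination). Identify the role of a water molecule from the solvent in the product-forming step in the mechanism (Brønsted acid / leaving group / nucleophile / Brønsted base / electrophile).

Brønsted base

Step 2: A weak base (a water molecule from the solvent) removes a proton from a carbon adjacent to the cationic centre; the electrons of that C–H bond become the new π(C=C) bond, giving the alkene.
A water molecule from the solvent in the product-forming step accepts a proton in a proton-transfer step — a Brønsted base.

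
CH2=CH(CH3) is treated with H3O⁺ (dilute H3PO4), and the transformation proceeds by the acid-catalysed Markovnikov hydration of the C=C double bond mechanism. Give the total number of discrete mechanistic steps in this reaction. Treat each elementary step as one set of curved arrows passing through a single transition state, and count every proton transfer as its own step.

3

Step 1: The π electrons of the C=C bond attack a proton of H3O⁺; Markovnikov addition places the new C–H on the less-substituted alkene carbon, so the positive charge ends up on the more-substituted carbon — a secondary carbocation. H2O is released.
(No 1,2-shift: no single shift to an adjacent carbon would give a more stable cation.)
Step 2: Nucleophilic capture of the cation by H2O produces the protonated alcohol (an oxonium ion).
Step 3: H2O removes a proton from the oxonium oxygen, regenerating H3O⁺ and giving the neutral alcohol.
Total: 3 elementary steps.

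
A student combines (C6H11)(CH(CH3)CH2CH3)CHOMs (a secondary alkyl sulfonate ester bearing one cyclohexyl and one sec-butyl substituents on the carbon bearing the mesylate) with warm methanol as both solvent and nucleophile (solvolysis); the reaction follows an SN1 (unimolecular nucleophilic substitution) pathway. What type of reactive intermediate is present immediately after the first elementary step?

Step 1: Unassisted departure of MsO⁻ (taking the C–O bonding pair) generates a secondary carbocation.
After step 1 the species present is a secondary carbocation.

secondary carbocation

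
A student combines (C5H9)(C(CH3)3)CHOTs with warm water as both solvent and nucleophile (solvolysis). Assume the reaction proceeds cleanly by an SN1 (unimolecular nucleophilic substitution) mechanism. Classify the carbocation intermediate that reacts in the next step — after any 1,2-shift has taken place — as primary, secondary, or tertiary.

tertiary

Step 1: The C–O bond breaks with both electrons going to the tosylate; TsO⁻ leaves and a secondary carbocation remains.
Step 2: Carbocation rearrangement: a 1,2-hydride shift from the adjacent cyclopentyl carbon converts the initially-formed secondary cation into the more stable tertiary cation.
The cation rearranges from secondary to tertiary via a 1,2-hydride shift from the adjacent cyclopentyl carbon; the tertiary cation is what reacts next.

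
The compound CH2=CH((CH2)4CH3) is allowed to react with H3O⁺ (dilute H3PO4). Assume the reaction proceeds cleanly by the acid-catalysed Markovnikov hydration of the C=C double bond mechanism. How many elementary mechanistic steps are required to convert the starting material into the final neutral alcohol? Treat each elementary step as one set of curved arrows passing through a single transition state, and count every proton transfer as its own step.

Step 1: The π electrons of the C=C bond attack a proton of H3O⁺; Markovnikov addition places the new C–H on the less-substituted alkene carbon, so the positive charge ends up on the more-substituted carbon — a secondary carbocation. H2O is released.
(No 1,2-shift: no single shift to an adjacent carbon would give a more stable cation.)
Step 2: A lone pair on the oxygen of H2O attacks the carbocation, forming a C–O bond and an oxonium ion (a protonated alcohol).
Step 3: H2O removes a proton from the oxonium oxygen, regenerating H3O⁺ and giving the neutral alcohol.
Total: 3 elementary steps.

3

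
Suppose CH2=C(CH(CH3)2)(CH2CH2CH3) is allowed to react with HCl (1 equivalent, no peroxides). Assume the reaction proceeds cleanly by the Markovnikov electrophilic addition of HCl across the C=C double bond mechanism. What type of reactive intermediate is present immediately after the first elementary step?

Step 1: Protonation of the alkene by HCl: the π bond acts as the nucleophile and picks up H⁺, giving the more stable (Markovnikov) tertiary carbocation. The H–Cl bond breaks heterolytically, releasing Cl⁻.
After step 1 the species present is a tertiary carbocation.

tertiary carbocation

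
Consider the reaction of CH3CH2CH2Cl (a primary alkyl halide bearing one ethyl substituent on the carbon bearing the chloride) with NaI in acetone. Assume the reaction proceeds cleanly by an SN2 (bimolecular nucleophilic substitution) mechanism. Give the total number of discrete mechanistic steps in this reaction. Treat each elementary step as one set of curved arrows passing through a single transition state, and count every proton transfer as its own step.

1

Step 1: The iodide nucleophile donates a lone pair from I to the α-carbon in a backside attack; simultaneously the C–Cl σ-bond breaks and both of its electrons leave with Cl⁻. One concerted step with inversion of configuration.
Total: 1 elementary step.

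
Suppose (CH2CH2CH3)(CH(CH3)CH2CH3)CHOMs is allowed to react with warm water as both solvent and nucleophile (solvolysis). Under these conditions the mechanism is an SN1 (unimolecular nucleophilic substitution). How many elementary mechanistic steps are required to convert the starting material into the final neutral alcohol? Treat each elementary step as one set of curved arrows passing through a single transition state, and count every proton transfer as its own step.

4

Step 1: Ionisation: the C–O σ-bond cleaves heterolytically; both bonding electrons depart with MsO⁻, leaving a secondary carbocation at the α-carbon.
Step 2: A hydride (H with its bonding pair) migrates from the adjacent sec-butyl carbon to the cationic centre — a 1,2-hydride shift — upgrading the secondary cation to a tertiary one.
Step 3: Nucleophilic capture: the oxygen of H2O bonds to the cationic carbon, producing an oxonium-ion intermediate.
Step 4: A second solvent molecule removes the proton on oxygen, giving the neutral alcohol product.
Total: 4 elementary steps.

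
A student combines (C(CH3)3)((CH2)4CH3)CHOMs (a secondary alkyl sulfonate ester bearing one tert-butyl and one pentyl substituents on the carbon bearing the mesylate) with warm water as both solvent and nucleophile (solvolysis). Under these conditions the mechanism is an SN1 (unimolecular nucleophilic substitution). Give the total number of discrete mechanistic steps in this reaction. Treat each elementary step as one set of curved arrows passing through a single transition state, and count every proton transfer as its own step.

4

Step 1: The C–O bond breaks with both electrons going to the mesylate; MsO⁻ leaves and a secondary carbocation remains.
Step 2: Carbocation rearrangement: a 1,2-methyl shift from the adjacent tert-butyl carbon converts the initially-formed secondary cation into the more stable tertiary cation.
Step 3: Nucleophilic capture: the oxygen of H2O bonds to the cationic carbon, producing an oxonium-ion intermediate.
Step 4: Deprotonation of the oxonium oxygen by solvent water yields the neutral alcohol.
Total: 4 elementary steps.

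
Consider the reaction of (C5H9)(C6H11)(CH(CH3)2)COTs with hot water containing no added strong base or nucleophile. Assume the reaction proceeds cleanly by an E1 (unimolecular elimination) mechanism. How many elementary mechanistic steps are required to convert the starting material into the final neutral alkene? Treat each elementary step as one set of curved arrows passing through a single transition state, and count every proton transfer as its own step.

2

Step 1: Rate-determining heterolysis of the C–O bond gives TsO⁻ and a tertiary carbocation.
(No 1,2-shift: no single shift to an adjacent carbon would give a more stable cation.)
Step 2: A weak base (a water molecule from the solvent) removes a proton from a carbon adjacent to the cationic centre; the electrons of that C–H bond become the new π(C=C) bond, giving the alkene.
Total: 2 elementary steps.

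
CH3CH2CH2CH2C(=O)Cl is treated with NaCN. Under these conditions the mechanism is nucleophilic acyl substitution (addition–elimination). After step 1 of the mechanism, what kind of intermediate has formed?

Step 1: Nucleophilic addition of CN⁻ to the acyl carbon breaks the π(C=O) bond and yields a tetrahedral, anionic intermediate.
After step 1 the species present is a tetrahedral intermediate.

tetrahedral intermediate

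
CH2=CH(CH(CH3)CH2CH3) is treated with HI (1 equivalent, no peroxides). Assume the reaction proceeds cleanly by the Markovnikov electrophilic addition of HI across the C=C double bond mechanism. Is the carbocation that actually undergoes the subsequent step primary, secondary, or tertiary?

Step 1: Electrophilic addition begins with the π(C=C) electrons forming a bond to the proton of HI. Following Markovnikov's rule, the resulting cation is secondary. The H–I bond breaks heterolytically, releasing I⁻.
Step 2: Carbocation rearrangement: a 1,2-hydride shift from the adjacent sec-butyl carbon converts the initially-formed secondary cation into the more stable tertiary cation.
The cation rearranges from secondary to tertiary via a 1,2-hydride shift from the adjacent sec-butyl carbon; the tertiary cation is what reacts next.

tertiary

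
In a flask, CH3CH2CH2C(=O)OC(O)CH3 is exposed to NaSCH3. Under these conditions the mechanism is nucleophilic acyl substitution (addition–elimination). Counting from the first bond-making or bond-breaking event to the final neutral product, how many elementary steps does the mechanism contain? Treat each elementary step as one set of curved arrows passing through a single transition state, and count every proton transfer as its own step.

2

Step 1: A lone pair on the S of CH3S⁻ attacks the electrophilic acyl carbon; the π(C=O) electrons move onto oxygen, giving a tetrahedral intermediate.
Step 2: Elimination step: re-formation of the carbonyl π bond drives out CH3CO2⁻, giving the new acyl compound.
Total: 2 elementary steps.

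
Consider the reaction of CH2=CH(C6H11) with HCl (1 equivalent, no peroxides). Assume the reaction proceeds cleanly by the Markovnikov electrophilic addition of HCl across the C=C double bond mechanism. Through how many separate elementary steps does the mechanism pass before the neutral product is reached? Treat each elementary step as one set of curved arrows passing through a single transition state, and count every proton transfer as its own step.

Step 1: Electrophilic addition begins with the π(C=C) electrons forming a bond to the proton of HCl. Following Markovnikov's rule, the resulting cation is secondary. The H–Cl bond breaks heterolytically, releasing Cl⁻.
Step 2: A hydride (H with its bonding pair) migrates from the adjacent cyclohexyl carbon to the cationic centre — a 1,2-hydride shift — upgrading the secondary cation to a tertiary one.
Step 3: Cl⁻ captures the cation: a lone pair on Cl⁻ fills the empty p orbital, producing the alkyl halide product.
Total: 3 elementary steps.

3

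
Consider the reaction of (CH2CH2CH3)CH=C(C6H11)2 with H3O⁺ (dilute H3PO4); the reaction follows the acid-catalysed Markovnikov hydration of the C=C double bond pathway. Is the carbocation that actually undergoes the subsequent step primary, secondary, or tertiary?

Step 1: Electrophilic addition begins with the π(C=C) electrons forming a bond to the proton of H3O⁺. Following Markovnikov's rule, the resulting cation is tertiary. H2O is released.
No single 1,2-shift to an adjacent carbon would give a more-substituted cation, so no rearrangement occurs.

tertiary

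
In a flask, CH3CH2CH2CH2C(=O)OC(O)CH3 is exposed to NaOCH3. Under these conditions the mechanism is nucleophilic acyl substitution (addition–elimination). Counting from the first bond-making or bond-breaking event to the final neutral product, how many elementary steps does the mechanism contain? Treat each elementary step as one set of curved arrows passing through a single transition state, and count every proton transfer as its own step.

Step 1: Nucleophilic addition of CH3O⁻ to the acyl carbon breaks the π(C=O) bond and yields a tetrahedral, anionic intermediate.
Step 2: Collapse of the tetrahedral intermediate: the alkoxide oxygen pushes its lone pair back to re-form C=O while CH3CO2⁻ leaves.
Total: 2 elementary steps.

2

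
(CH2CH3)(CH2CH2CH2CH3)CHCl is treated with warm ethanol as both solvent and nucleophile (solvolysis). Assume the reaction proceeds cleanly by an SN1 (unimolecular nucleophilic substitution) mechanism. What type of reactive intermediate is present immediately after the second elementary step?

oxonium ion

Step 1: Ionisation: the C–Cl σ-bond cleaves heterolytically; both bonding electrons depart with Cl⁻, leaving a secondary carbocation at the α-carbon.
Step 2: A lone pair on the oxygen of CH3CH2OH attacks the carbocation, forming a new C–O σ-bond and an oxonium ion.
After step 2 the species present is an oxonium ion.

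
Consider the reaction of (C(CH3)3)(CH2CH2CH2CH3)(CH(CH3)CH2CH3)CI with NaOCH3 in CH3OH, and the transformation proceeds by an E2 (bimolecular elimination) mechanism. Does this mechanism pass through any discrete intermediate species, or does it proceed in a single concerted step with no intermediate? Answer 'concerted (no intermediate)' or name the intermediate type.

concerted (no intermediate)

In one step, CH3O⁻ pulls off a β-proton, the C–I bond cleaves, and a C=C double bond forms between the α- and β-carbons (E2, anti elimination).
All bond changes occur in one transition state; no discrete intermediate is formed.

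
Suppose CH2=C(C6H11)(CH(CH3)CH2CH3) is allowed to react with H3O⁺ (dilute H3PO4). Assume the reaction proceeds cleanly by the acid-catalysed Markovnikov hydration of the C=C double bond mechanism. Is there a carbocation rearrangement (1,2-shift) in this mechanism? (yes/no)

The first-formed carbocation is tertiary.
No single 1,2-shift to an adjacent carbon would produce a more-substituted cation than the one already present, so no rearrangement occurs.

no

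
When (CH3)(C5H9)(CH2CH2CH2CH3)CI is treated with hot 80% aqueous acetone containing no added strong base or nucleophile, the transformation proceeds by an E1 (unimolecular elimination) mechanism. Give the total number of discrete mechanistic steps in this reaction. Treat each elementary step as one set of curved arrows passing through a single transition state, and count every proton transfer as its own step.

2

Step 1: Unassisted departure of I⁻ (taking the C–I bonding pair) generates a tertiary carbocation.
(No 1,2-shift: no single shift to an adjacent carbon would give a more stable cation.)
Step 2: A weak base (a water molecule from the solvent) removes a proton from a carbon adjacent to the cationic centre; the electrons of that C–H bond become the new π(C=C) bond, giving the alkene.
Total: 2 elementary steps.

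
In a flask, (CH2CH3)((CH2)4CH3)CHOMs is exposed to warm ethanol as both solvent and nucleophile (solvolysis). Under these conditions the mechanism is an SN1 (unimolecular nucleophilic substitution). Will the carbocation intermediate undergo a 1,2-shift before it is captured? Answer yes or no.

The first-formed carbocation is secondary.
No single 1,2-shift to an adjacent carbon would produce a more-substituted cation than the one already present, so no rearrangement occurs.

no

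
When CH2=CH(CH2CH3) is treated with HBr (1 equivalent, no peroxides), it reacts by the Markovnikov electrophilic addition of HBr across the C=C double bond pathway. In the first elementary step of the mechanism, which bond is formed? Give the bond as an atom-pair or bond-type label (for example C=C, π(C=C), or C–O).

Step 1: Electrophilic addition begins with the π(C=C) electrons forming a bond to the proton of HBr. Following Markovnikov's rule, the resulting cation is secondary. The H–Br bond breaks heterolytically, releasing Br⁻.
The bond formed in this step is the C–H bond.

C–H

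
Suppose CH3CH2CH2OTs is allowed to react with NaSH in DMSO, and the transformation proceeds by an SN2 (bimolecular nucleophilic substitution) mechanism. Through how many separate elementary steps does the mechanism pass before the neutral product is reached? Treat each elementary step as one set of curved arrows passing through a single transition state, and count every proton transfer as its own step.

1

Step 1: HS⁻ attacks the back face of the α-carbon while TsO⁻ departs with the C–O bonding pair — a single concerted displacement through a pentacoordinate transition state.
Total: 1 elementary step.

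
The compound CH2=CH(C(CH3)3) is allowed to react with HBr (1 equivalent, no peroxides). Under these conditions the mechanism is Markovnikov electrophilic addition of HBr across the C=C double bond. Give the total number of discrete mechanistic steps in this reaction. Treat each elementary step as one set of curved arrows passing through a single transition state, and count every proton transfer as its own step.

3

Step 1: The π electrons of the C=C bond attack a proton of HBr; Markovnikov addition places the new C–H on the less-substituted alkene carbon, so the positive charge ends up on the more-substituted carbon — a secondary carbocation. The H–Br bond breaks heterolytically, releasing Br⁻.
Step 2: A 1,2-methyl shift from the adjacent tert-butyl carbon moves the positive charge from the secondary centre to an adjacent carbon, generating a more stable tertiary carbocation.
Step 3: Br⁻ captures the cation: a lone pair on Br⁻ fills the empty p orbital, producing the alkyl halide product.
Total: 3 elementary steps.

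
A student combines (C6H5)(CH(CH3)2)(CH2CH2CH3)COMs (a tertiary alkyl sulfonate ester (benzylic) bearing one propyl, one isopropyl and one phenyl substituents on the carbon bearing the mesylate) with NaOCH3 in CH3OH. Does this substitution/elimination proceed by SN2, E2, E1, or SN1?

Conditions: a strong base with a tertiary substrate bearing a β-hydrogen.
These conditions are the textbook signature of the E2 pathway.
A strong (often hindered) base removes a β-H in concert with loss of the leaving group — bimolecular elimination.

E2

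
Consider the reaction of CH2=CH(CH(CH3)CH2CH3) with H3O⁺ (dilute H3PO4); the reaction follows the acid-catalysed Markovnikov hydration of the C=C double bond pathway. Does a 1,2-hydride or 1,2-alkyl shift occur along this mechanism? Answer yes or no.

yes

The first-formed carbocation is secondary.
The adjacent sec-butyl carbon already bears 2 other carbon substituents and has a hydrogen to migrate; after a 1,2-hydride shift from that carbon the positive charge sits on a tertiary centre.
Tertiary is more stable than secondary, so the shift occurs.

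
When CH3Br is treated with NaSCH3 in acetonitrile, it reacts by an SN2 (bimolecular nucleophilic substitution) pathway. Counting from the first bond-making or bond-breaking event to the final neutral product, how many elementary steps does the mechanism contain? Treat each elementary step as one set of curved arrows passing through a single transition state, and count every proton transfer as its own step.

Step 1: CH3S⁻ attacks the back face of the α-carbon while Br⁻ departs with the C–Br bonding pair — a single concerted displacement through a pentacoordinate transition state.
Total: 1 elementary step.

1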